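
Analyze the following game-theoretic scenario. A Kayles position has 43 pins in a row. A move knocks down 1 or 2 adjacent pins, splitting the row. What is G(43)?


Kayles: a move removes 1 or 2 adjacent pins from a contiguous row.
Removing pins from a row of k leaves two independent rows (a, b) with a + b = k - 1 (one pin) or a + b = k - 2 (two pins); an end removal gives a = 0.
By Sprague-Grundy, G(k) = mex{ G(a) XOR G(b) } over all these splits. G(0) = 0.
G(1): splits (0,0):0^0=0 -> mex({0}) = 1
G(2): splits (0,1):0^1=1 (0,0):0^0=0 -> mex({0, 1}) = 2
G(3): splits (0,2):0^2=2 (1,1):1^1=0 (0,1):0^1=1 -> mex({0, 1, 2}) = 3
G(4): splits (0,3):0^3=3 (1,2):1^2=3 (0,2):0^2=2 (1,1):1^1=0 -> mex({0, 2, 3}) = 1
G(5): splits (0,4):0^1=1 (1,3):1^3=2 (2,2):2^2=0 (0,3):0^3=3 (1,2):1^2=3 -> mex({0, 1, 2, 3}) = 4
G(6) = mex({0, 1, 2, 4}) = 3
G(7) = mex({0, 1, 3, 4, 5}) = 2
G(8) = mex({0, 2, 3, 5, 6}) = 1
G(9) = mex({0, 1, 2, 3, 6, 7}) = 4
G(10) = mex({0, 1, 3, 4, 5, 7}) = 2
G(11) = mex({0, 1, 2, 3, 4, 5}) = 6
G(12) = mex({0, 1, 2, 3, 5, 6, 7}) = 4
G(13) = mex({0, 2, 3, 4, 6, 7}) = 1
G(14) = mex({0, 1, 4, 5, 6, 7}) = 2
G(15) = mex({0, 1, 2, 3, 4, 5, 6}) = 7
G(16) = mex({0, 2, 3, 5, 6, 7}) = 1
G(17) = mex({0, 1, 2, 3, 5, 6, 7}) = 4
G(18) = mex({0, 1, 2, 4, 5, 6}) = 3
G(19) = mex({0, 1, 3, 4, 5, 7}) = 2
G(20) = mex({0, 2, 3, 4, 5, 6, 7}) = 1
G(21) = mex({0, 1, 2, 3, 5, 6, 7}) = 4
G(22) = mex({0, 1, 2, 3, 4, 5, 7}) = 6
G(23) = mex({0, 1, 2, 3, 4, 5, 6}) = 7
G(24) = mex({0, 1, 2, 3, 5, 6, 7}) = 4
G(25) = mex({0, 2, 3, 4, 6, 7}) = 1
G(26) = mex({0, 1, 3, 4, 5, 6, 7}) = 2
G(27) = mex({0, 1, 2, 3, 4, 5, 6, 7}) = 8
G(28) = mex({0, 1, 2, 3, 4, 6, 7, 8}) = 5
G(29) = mex({0, 1, 2, 3, 5, 6, 7, 8, 9}) = 4
G(30) = mex({0, 1, 2, 3, 4, 5, 6, 9, 10}) = 7
G(31) = mex({0, 1, 3, 4, 5, 7, 10, 11}) = 2
G(32) = mex({0, 2, 3, 4, 5, 6, 7, 9, 11}) = 1
G(33) = mex({0, 1, 2, 3, 4, 5, 6, 7, 9, 12}) = 8
G(34) = mex({0, 1, 2, 3, 4, 5, 7, 8, 11, 12}) = 6
G(35) = mex({0, 1, 2, 3, 4, 5, 6, 8, 9, 10, 11}) = 7
G(36) = mex({0, 1, 2, 3, 5, 6, 7, 9, 10}) = 4
G(37) = mex({0, 2, 3, 4, 6, 7, 9, 10, 11, 12}) = 1
G(38) = mex({0, 1, 3, 4, 5, 6, 7, 9, 10, 11, 12}) = 2
G(39) = mex({0, 1, 2, 4, 5, 6, 7, 9, 10, 12, 14}) = 3
G(40) = mex({0, 2, 3, 4, 6, 7, 11, 12, 14}) = 1
G(41) = mex({0, 1, 2, 3, 5, 6, 7, 9, 10, 11, 12}) = 4
G(42) = mex({0, 1, 2, 3, 4, 5, 6, 9, 10}) = 7
G(43) = mex({0, 1, 3, 4, 5, 7, 9, 10, 12, 15}) = 2
Therefore G(43) = 2.

2


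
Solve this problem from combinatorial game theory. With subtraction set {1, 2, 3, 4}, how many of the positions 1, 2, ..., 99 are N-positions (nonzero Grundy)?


Subtraction set S = {1, 2, 3, 4}, so G(n) = n mod 5.
G(n) = 0 when n is a multiple of 5.
Multiples of 5 in [1, 99]: 19
N-positions (nonzero Grundy) = 99 - 19 = 80

80


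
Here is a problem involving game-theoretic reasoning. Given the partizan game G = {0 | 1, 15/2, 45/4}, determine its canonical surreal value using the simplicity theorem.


Left options: {0}, max = 0
Right options: {1, 15/2, 45/4}, min = 1
All options are numbers and max(Left) < min(Right), so by the simplicity theorem the value is the simplest (earliest-born) number strictly between 0 and 1.
No integer lies strictly between 0 and 1, so the value is the dyadic rational m/2^k in the interval with the smallest k (then m odd); search k = 1, 2, ...:
Denominator 2: 1/2 lies strictly between 0 and 1 -- found.
The simplest number in the interval is 1/2.
Game value = 1/2

1/2


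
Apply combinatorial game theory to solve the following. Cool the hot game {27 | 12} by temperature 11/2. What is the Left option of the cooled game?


Original game: {27 | 12} (a switch {a | b} with a > b).
Cooling by t (for t below the temperature (a - b)/2 = 15/2) taxes each move by t: {a | b} cooled by t is {a - t | b + t}.
Cooling amount: t = 11/2
Cooled Left option: 27 - 11/2 = 43/2
Cooled Right option: 12 + 11/2 = 35/2
Cooled game: {43/2 | 35/2}
Left option = 43/2

43/2


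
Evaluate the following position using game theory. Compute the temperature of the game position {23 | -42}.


The game is {23 | -42}, a switch {a | b} with numbers a > b.
Cooling {a | b} by t gives {a - t | b + t}, which stops being hot when a - t = b + t, i.e. at t = (a - b)/2. So the temperature of a switch is (a - b)/2.
Temperature = (Left option - Right option) / 2
= (23 - (-42)) / 2
= 65 / 2
= 65/2

65/2


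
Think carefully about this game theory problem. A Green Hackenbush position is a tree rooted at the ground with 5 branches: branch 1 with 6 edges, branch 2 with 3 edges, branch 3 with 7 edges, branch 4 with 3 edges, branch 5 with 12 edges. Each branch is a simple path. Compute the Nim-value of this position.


The tree has 5 branches from the ground vertex.
In Green Hackenbush, the Nim-value of a simple path of length k is k.
Branch 1: length 6, Nim-value = 6
Branch 2: length 3, Nim-value = 3
Branch 3: length 7, Nim-value = 7
Branch 4: length 3, Nim-value = 3
Branch 5: length 12, Nim-value = 12
Total Nim-value = XOR of all branch values:
0 XOR 6 = 6
6 XOR 3 = 5
5 XOR 7 = 2
2 XOR 3 = 1
1 XOR 12 = 13
Nim-value of the tree = 13

13


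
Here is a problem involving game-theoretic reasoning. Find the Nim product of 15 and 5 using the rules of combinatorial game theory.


Nim multiplication is bilinear over XOR: (u XOR v) * w = (u*w) XOR (v*w).
So we split each operand into its bit components and XOR the pairwise Nim products.
15 = 1 + 2 + 4 + 8 (as XOR of powers of 2).
5 = 1 + 4 (as XOR of powers of 2).
Using the standard Nim-product table on single bits:
  2*2 = 3,   2*4 = 8,   2*8 = 12,
  4*4 = 6,   4*8 = 11,  8*8 = 13,
and  1*x = x (identity), k*l = l*k (commutative).
Pairwise Nim products:
  1 * 1 = 1
  1 * 4 = 4
  2 * 1 = 2
  2 * 4 = 8
  4 * 1 = 4
  4 * 4 = 6
  8 * 1 = 8
  8 * 4 = 11
XOR them: 1 XOR 4 XOR 2 XOR 8 XOR 4 XOR 6 XOR 8 XOR 11 = 14.
Result: 15 * 5 = 14 (in Nim).

14


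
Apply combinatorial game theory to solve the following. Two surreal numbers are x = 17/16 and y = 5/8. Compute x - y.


x = 17/16, y = 5/8
Converting to common denominator: 16
x = 17/16, y = 10/16
x - y = 17/16 - 5/8 = 7/16

7/16


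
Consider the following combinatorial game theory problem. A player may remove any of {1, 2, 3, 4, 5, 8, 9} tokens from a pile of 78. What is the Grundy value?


The subtraction set is S = {1, 2, 3, 4, 5, 8, 9}.
G(k) = mex{ G(k - s) : s in S, s <= k }. We compute iteratively: G(0) = 0.
G(1) = mex({0}) = 1
G(2) = mex({0, 1}) = 2
G(3) = mex({0, 1, 2}) = 3
G(4) = mex({0, 1, 2, 3}) = 4
G(5) = mex({0, 1, 2, 3, 4}) = 5
G(6) = mex({1, 2, 3, 4, 5}) = 0
G(7) = mex({0, 2, 3, 4, 5}) = 1
G(8) = mex({0, 1, 3, 4, 5}) = 2
G(9) = mex({0, 1, 2, 4, 5}) = 3
G(10) = mex({0, 1, 2, 3, 5}) = 4
G(11) = mex({0, 1, 2, 3, 4}) = 5
G(12) = mex({1, 2, 3, 4, 5}) = 0
G(13) = mex({0, 2, 3, 4, 5}) = 1
G(14) = mex({0, 1, 3, 4, 5}) = 2
Observe that G(6)..G(14) = 0, 1, 2, 3, 4, 5, 0, 1, 2 repeats G(0)..G(8) = 0, 1, 2, 3, 4, 5, 0, 1, 2.
For k >= max(S) = 9, G(k) is determined by the previous 9 values G(k-9)..G(k-1); a window of 9 consecutive values has recurred shifted by 6, so by induction G(k + 6) = G(k) for all k >= 0: the sequence is periodic from the start with period 6.
One period: G(0..5) = 0, 1, 2, 3, 4, 5.
78 mod 6 = 0, so G(78) = G(0) = 0.

0


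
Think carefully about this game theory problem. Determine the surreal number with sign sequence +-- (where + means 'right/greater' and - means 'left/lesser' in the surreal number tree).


Sign expansion: +--
Rule: track bounds (lo, hi), initially (-inf, +inf). On '+', the current value becomes lo and we move to the simplest number in (value, hi): value + 1 if hi = +inf, otherwise the midpoint (value + hi)/2. On '-', the current value becomes hi and we move to value - 1 if lo = -inf, otherwise the midpoint (lo + value)/2.
Start at 0.
Step 1: sign = +, move right. Bounds: (0, +inf). Value = 1
Step 2: sign = -, move left. Bounds: (0, 1). Value = 1/2
Step 3: sign = -, move left. Bounds: (0, 1/2). Value = 1/4
The surreal number with sign expansion +-- is 1/4.

1/4


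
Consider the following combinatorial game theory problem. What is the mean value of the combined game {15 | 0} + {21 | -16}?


G1 = {15 | 0}, G2 = {21 | -16}
Each is a switch {a | b} with numbers a > b; its mean value is (a + b)/2, and mean value is additive over game sums: m(G1 + G2) = m(G1) + m(G2).
Mean of G1 = (15 + (0))/2 = 15/2 = 15/2
Mean of G2 = (21 + (-16))/2 = 5/2 = 5/2
Mean of G1 + G2 = 15/2 + 5/2 = 10

10


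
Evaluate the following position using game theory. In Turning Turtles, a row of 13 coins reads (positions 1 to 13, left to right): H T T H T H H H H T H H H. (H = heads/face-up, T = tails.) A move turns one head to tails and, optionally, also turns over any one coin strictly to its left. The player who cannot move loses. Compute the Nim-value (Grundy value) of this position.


Coins: H T T H T H H H H T H H H
Key fact: a single head at position k behaves exactly like a Nim heap of size k (turning it to T and optionally flipping a coin at j < k corresponds to moving the heap from k to j, or to 0), and heads combine as a disjunctive sum (two heads at the same place would cancel, matching j XOR j = 0). So the Nim-value is the XOR of the 1-indexed positions of the heads.
Face-up positions (1-indexed): [1, 4, 6, 7, 8, 9, 11, 12, 13]
XOR 0 with 1: 0 XOR 1 = 1
XOR 1 with 4: 1 XOR 4 = 5
XOR 5 with 6: 5 XOR 6 = 3
XOR 3 with 7: 3 XOR 7 = 4
XOR 4 with 8: 4 XOR 8 = 12
XOR 12 with 9: 12 XOR 9 = 5
XOR 5 with 11: 5 XOR 11 = 14
XOR 14 with 12: 14 XOR 12 = 2
XOR 2 with 13: 2 XOR 13 = 15
Nim-value = 15

15


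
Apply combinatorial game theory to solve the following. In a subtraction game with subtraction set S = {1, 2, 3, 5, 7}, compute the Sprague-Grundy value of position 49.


The subtraction set is S = {1, 2, 3, 5, 7}.
G(k) = mex{ G(k - s) : s in S, s <= k }. We compute iteratively: G(0) = 0.
G(1) = mex({0}) = 1
G(2) = mex({0, 1}) = 2
G(3) = mex({0, 1, 2}) = 3
G(4) = mex({1, 2, 3}) = 0
G(5) = mex({0, 2, 3}) = 1
G(6) = mex({0, 1, 3}) = 2
G(7) = mex({0, 1, 2}) = 3
G(8) = mex({1, 2, 3}) = 0
G(9) = mex({0, 2, 3}) = 1
G(10) = mex({0, 1, 3}) = 2
Observe that G(4)..G(10) = 0, 1, 2, 3, 0, 1, 2 repeats G(0)..G(6) = 0, 1, 2, 3, 0, 1, 2.
For k >= max(S) = 7, G(k) is determined by the previous 7 values G(k-7)..G(k-1); a window of 7 consecutive values has recurred shifted by 4, so by induction G(k + 4) = G(k) for all k >= 0: the sequence is periodic from the start with period 4.
One period: G(0..3) = 0, 1, 2, 3.
49 mod 4 = 1, so G(49) = G(1) = 1.

1


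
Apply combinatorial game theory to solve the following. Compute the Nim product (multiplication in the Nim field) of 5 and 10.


Nim multiplication is bilinear over XOR: (u XOR v) * w = (u*w) XOR (v*w).
So we split each operand into its bit components and XOR the pairwise Nim products.
5 = 1 + 4 (as XOR of powers of 2).
10 = 2 + 8 (as XOR of powers of 2).
Using the standard Nim-product table on single bits:
  2*2 = 3,   2*4 = 8,   2*8 = 12,
  4*4 = 6,   4*8 = 11,  8*8 = 13,
and  1*x = x (identity), k*l = l*k (commutative).
Pairwise Nim products:
  1 * 2 = 2
  1 * 8 = 8
  4 * 2 = 8
  4 * 8 = 11
XOR them: 2 XOR 8 XOR 8 XOR 11 = 9.
Result: 5 * 10 = 9 (in Nim).

9


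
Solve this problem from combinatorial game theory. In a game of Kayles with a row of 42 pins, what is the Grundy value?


Kayles: a move removes 1 or 2 adjacent pins from a contiguous row.
Removing pins from a row of k leaves two independent rows (a, b) with a + b = k - 1 (one pin) or a + b = k - 2 (two pins); an end removal gives a = 0.
By Sprague-Grundy, G(k) = mex{ G(a) XOR G(b) } over all these splits. G(0) = 0.
G(1): splits (0,0):0^0=0 -> mex({0}) = 1
G(2): splits (0,1):0^1=1 (0,0):0^0=0 -> mex({0, 1}) = 2
G(3): splits (0,2):0^2=2 (1,1):1^1=0 (0,1):0^1=1 -> mex({0, 1, 2}) = 3
G(4): splits (0,3):0^3=3 (1,2):1^2=3 (0,2):0^2=2 (1,1):1^1=0 -> mex({0, 2, 3}) = 1
G(5): splits (0,4):0^1=1 (1,3):1^3=2 (2,2):2^2=0 (0,3):0^3=3 (1,2):1^2=3 -> mex({0, 1, 2, 3}) = 4
G(6) = mex({0, 1, 2, 4}) = 3
G(7) = mex({0, 1, 3, 4, 5}) = 2
G(8) = mex({0, 2, 3, 5, 6}) = 1
G(9) = mex({0, 1, 2, 3, 6, 7}) = 4
G(10) = mex({0, 1, 3, 4, 5, 7}) = 2
G(11) = mex({0, 1, 2, 3, 4, 5}) = 6
G(12) = mex({0, 1, 2, 3, 5, 6, 7}) = 4
G(13) = mex({0, 2, 3, 4, 6, 7}) = 1
G(14) = mex({0, 1, 4, 5, 6, 7}) = 2
G(15) = mex({0, 1, 2, 3, 4, 5, 6}) = 7
G(16) = mex({0, 2, 3, 5, 6, 7}) = 1
G(17) = mex({0, 1, 2, 3, 5, 6, 7}) = 4
G(18) = mex({0, 1, 2, 4, 5, 6}) = 3
G(19) = mex({0, 1, 3, 4, 5, 7}) = 2
G(20) = mex({0, 2, 3, 4, 5, 6, 7}) = 1
G(21) = mex({0, 1, 2, 3, 5, 6, 7}) = 4
G(22) = mex({0, 1, 2, 3, 4, 5, 7}) = 6
G(23) = mex({0, 1, 2, 3, 4, 5, 6}) = 7
G(24) = mex({0, 1, 2, 3, 5, 6, 7}) = 4
G(25) = mex({0, 2, 3, 4, 6, 7}) = 1
G(26) = mex({0, 1, 3, 4, 5, 6, 7}) = 2
G(27) = mex({0, 1, 2, 3, 4, 5, 6, 7}) = 8
G(28) = mex({0, 1, 2, 3, 4, 6, 7, 8}) = 5
G(29) = mex({0, 1, 2, 3, 5, 6, 7, 8, 9}) = 4
G(30) = mex({0, 1, 2, 3, 4, 5, 6, 9, 10}) = 7
G(31) = mex({0, 1, 3, 4, 5, 7, 10, 11}) = 2
G(32) = mex({0, 2, 3, 4, 5, 6, 7, 9, 11}) = 1
G(33) = mex({0, 1, 2, 3, 4, 5, 6, 7, 9, 12}) = 8
G(34) = mex({0, 1, 2, 3, 4, 5, 7, 8, 11, 12}) = 6
G(35) = mex({0, 1, 2, 3, 4, 5, 6, 8, 9, 10, 11}) = 7
G(36) = mex({0, 1, 2, 3, 5, 6, 7, 9, 10}) = 4
G(37) = mex({0, 2, 3, 4, 6, 7, 9, 10, 11, 12}) = 1
G(38) = mex({0, 1, 3, 4, 5, 6, 7, 9, 10, 11, 12}) = 2
G(39) = mex({0, 1, 2, 4, 5, 6, 7, 9, 10, 12, 14}) = 3
G(40) = mex({0, 2, 3, 4, 6, 7, 11, 12, 14}) = 1
G(41) = mex({0, 1, 2, 3, 5, 6, 7, 9, 10, 11, 12}) = 4
G(42) = mex({0, 1, 2, 3, 4, 5, 6, 9, 10}) = 7
Therefore G(42) = 7.

7


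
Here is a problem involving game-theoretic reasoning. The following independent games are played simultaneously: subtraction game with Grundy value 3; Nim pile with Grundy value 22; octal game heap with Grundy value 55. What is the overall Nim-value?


By the Sprague-Grundy theorem, the Grundy value of a sum of games is the XOR of individual Grundy values.
subtraction game: Grundy value = 3. Running XOR: 0 XOR 3 = 3
Nim pile: Grundy value = 22. Running XOR: 3 XOR 22 = 21
octal game heap: Grundy value = 55. Running XOR: 21 XOR 55 = 34
The combined Grundy value is 34.

34


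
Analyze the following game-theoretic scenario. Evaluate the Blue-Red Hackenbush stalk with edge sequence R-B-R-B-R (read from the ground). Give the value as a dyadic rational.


Edges (from ground): R-B-R-B-R
By Berlekamp's sign-expansion rule, a Blue-Red Hackenbush stalk has the value of the surreal number whose sign sequence is the edge sequence with B -> + and R -> -.
Sign sequence: -+-+-
Trace the sign expansion in the surreal number tree, starting from 0:
Edge 1: R (sign -) -> bounds (-inf, 0), value = -1
Edge 2: B (sign +) -> bounds (-1, 0), value = -1/2
Edge 3: R (sign -) -> bounds (-1, -1/2), value = -3/4
Edge 4: B (sign +) -> bounds (-3/4, -1/2), value = -5/8
Edge 5: R (sign -) -> bounds (-3/4, -5/8), value = -11/16
Game value = -11/16

-11/16


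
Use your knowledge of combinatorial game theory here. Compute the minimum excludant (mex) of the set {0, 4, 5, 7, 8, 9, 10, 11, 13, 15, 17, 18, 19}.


Set = {0, 4, 5, 7, 8, 9, 10, 11, 13, 15, 17, 18, 19}
0 is in the set.
1 is NOT in the set. This is the mex.
mex = 1

1


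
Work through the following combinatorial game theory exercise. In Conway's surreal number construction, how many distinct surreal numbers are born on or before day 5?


Day 0: {|} = 0 is born. Count = 1.
Day n: the number of surreal numbers born by day n is 2^(n+1) - 1.
By day 0: 2^1 - 1 = 1
By day 1: 2^2 - 1 = 3
By day 2: 2^3 - 1 = 7
By day 3: 2^4 - 1 = 15
By day 4: 2^5 - 1 = 31
By day 5: 2^6 - 1 = 63
By day 5: 63 surreal numbers.

63


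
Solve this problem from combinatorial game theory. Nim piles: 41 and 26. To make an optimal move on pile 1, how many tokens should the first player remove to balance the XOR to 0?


Piles: 41 and 26
Current XOR: 41 XOR 26 = 51 (non-zero, so this is an N-position).
To make the XOR zero, we need to find a move that balances the piles.
For pile 1 (size 41): target = 41 XOR 51 = 26
We reduce pile 1 from 41 to 26.
Tokens removed: 41 - 26 = 15
Verification: 26 XOR 26 = 0

15


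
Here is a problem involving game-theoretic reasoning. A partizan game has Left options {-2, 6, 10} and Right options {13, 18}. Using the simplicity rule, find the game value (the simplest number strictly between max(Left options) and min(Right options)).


Left options: {-2, 6, 10}, max = 10
Right options: {13, 18}, min = 13
All options are numbers and max(Left) < min(Right), so by the simplicity theorem the value is the simplest (earliest-born) number strictly between 10 and 13.
Integers 11 through 12 all lie strictly between 10 and 13.
Among integers, the simplest (lowest birthday = smallest |n|; 0 is born on day 0, +-n on day n) is 11.
No non-integer in the interval can be simpler: if x is a non-integer in the interval, then floor(x) or ceil(x) also lies in the interval (the interval contains an integer), and both are proper prefixes of x's sign expansion, i.e. born earlier. So the game value is 11.
Game value = 11

11


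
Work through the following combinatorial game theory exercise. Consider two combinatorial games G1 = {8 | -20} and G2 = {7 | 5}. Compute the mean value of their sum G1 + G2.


G1 = {8 | -20}, G2 = {7 | 5}
Each is a switch {a | b} with numbers a > b; its mean value is (a + b)/2, and mean value is additive over game sums: m(G1 + G2) = m(G1) + m(G2).
Mean of G1 = (8 + (-20))/2 = -12/2 = -6
Mean of G2 = (7 + (5))/2 = 12/2 = 6
Mean of G1 + G2 = -6 + 6 = 0

0


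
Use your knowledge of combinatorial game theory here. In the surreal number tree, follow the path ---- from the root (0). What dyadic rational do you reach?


Sign expansion: ----
Rule: track bounds (lo, hi), initially (-inf, +inf). On '+', the current value becomes lo and we move to the simplest number in (value, hi): value + 1 if hi = +inf, otherwise the midpoint (value + hi)/2. On '-', the current value becomes hi and we move to value - 1 if lo = -inf, otherwise the midpoint (lo + value)/2.
Start at 0.
Step 1: sign = -, move left. Bounds: (-inf, 0). Value = -1
Step 2: sign = -, move left. Bounds: (-inf, -1). Value = -2
Step 3: sign = -, move left. Bounds: (-inf, -2). Value = -3
Step 4: sign = -, move left. Bounds: (-inf, -3). Value = -4
The surreal number with sign expansion ---- is -4.

-4


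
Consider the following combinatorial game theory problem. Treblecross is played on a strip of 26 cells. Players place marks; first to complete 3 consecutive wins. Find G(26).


Treblecross: place X on empty cells; 3-in-a-row wins.
Playing within two cells of an existing X lets the opponent win at once, so sensible play treats the cells i-2..i+2 around each X as dead. The player left with no safe cell loses, so this is a normal-play take-away game on strips of safe cells.
Placing X at cell i (0-indexed) of a strip of k safe cells leaves independent strips of sizes max(0, i-2) and max(0, k-i-3). Hence G(k) = mex{ G(max(0,i-2)) XOR G(max(0,k-i-3)) : 0 <= i < k }, with G(0) = 0.
G(1): splits (0,0):0^0=0 -> mex({0}) = 1
G(2): splits (0,0):0^0=0 -> mex({0}) = 1
G(3): splits (0,0):0^0=0 -> mex({0}) = 1
G(4): splits (0,1):0^1=1 (0,0):0^0=0 -> mex({0, 1}) = 2
G(5): splits (0,2):0^1=1 (0,1):0^1=1 (0,0):0^0=0 -> mex({0, 1}) = 2
G(6) = mex({1}) = 0
G(7) = mex({0, 1, 2}) = 3
G(8) = mex({0, 1, 2}) = 3
G(9) = mex({0, 2}) = 1
G(10) = mex({0, 2, 3}) = 1
G(11) = mex({0, 3}) = 1
G(12) = mex({1, 3}) = 0
G(13) = mex({0, 1, 2, 3}) = 4
G(14) = mex({0, 1, 2}) = 3
G(15) = mex({0, 1, 2}) = 3
G(16) = mex({0, 1, 2, 4}) = 3
G(17) = mex({0, 1, 3, 4}) = 2
G(18) = mex({0, 1, 3, 4}) = 2
G(19) = mex({0, 1, 3, 5}) = 2
G(20) = mex({0, 1, 2, 3, 5}) = 4
G(21) = mex({0, 1, 2, 3, 5}) = 4
G(22) = mex({1, 2, 6}) = 0
G(23) = mex({0, 1, 2, 3, 4, 6}) = 5
G(24) = mex({0, 1, 2, 3, 4}) = 5
G(25) = mex({0, 1, 3, 4, 7}) = 2
G(26) = mex({0, 1, 3, 4, 5, 7}) = 2
Therefore G(26) = 2.

2


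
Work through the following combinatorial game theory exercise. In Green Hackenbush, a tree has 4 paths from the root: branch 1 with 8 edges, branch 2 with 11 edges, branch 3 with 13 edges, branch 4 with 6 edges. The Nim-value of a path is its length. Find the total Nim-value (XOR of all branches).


The tree has 4 branches from the ground vertex.
In Green Hackenbush, the Nim-value of a simple path of length k is k.
Branch 1: length 8, Nim-value = 8
Branch 2: length 11, Nim-value = 11
Branch 3: length 13, Nim-value = 13
Branch 4: length 6, Nim-value = 6
Total Nim-value = XOR of all branch values:
0 XOR 8 = 8
8 XOR 11 = 3
3 XOR 13 = 14
14 XOR 6 = 8
Nim-value of the tree = 8

8


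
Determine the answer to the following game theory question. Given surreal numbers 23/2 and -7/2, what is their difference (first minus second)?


x = 23/2, y = -7/2
Converting to common denominator: 2
x = 23/2, y = -7/2
x - y = 23/2 - -7/2 = 15

15


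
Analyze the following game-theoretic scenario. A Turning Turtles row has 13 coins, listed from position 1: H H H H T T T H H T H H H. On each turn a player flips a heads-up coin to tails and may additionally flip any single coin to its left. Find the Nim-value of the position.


Coins: H H H H T T T H H T H H H
Key fact: a single head at position k behaves exactly like a Nim heap of size k (turning it to T and optionally flipping a coin at j < k corresponds to moving the heap from k to j, or to 0), and heads combine as a disjunctive sum (two heads at the same place would cancel, matching j XOR j = 0). So the Nim-value is the XOR of the 1-indexed positions of the heads.
Face-up positions (1-indexed): [1, 2, 3, 4, 8, 9, 11, 12, 13]
XOR 0 with 1: 0 XOR 1 = 1
XOR 1 with 2: 1 XOR 2 = 3
XOR 3 with 3: 3 XOR 3 = 0
XOR 0 with 4: 0 XOR 4 = 4
XOR 4 with 8: 4 XOR 8 = 12
XOR 12 with 9: 12 XOR 9 = 5
XOR 5 with 11: 5 XOR 11 = 14
XOR 14 with 12: 14 XOR 12 = 2
XOR 2 with 13: 2 XOR 13 = 15
Nim-value = 15

15


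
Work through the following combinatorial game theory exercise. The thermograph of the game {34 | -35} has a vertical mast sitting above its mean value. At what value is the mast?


Game = {34 | -35}, a switch {a | b} with numbers a > b.
Its thermograph has left wall a - t and right wall b + t, which meet at t = (a - b)/2, where both equal (a + b)/2. So the mast (mean value) is at (a + b)/2.
Mean = (34 + (-35))/2 = -1/2 = -1/2

-1/2


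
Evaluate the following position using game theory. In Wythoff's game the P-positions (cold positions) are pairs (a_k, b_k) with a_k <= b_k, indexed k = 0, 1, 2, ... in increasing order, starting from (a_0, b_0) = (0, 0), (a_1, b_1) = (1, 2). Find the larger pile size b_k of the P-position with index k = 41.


By Wythoff's theorem, a_k = floor(k * phi) and b_k = floor(k * phi^2) = a_k + k, where phi = (1 + sqrt(5))/2 is the golden ratio.
phi = (1 + sqrt(5))/2 = 1.618034
phi^2 = phi + 1 = 2.618034
k = 41
k * phi^2 = 41 * 2.618034 = 107.339394
b_41 = floor(k * phi^2) = 107 (check: a_41 + k = 66 + 41 = 107)

107


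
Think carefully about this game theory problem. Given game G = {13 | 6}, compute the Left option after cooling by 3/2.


Original game: {13 | 6} (a switch {a | b} with a > b).
Cooling by t (for t below the temperature (a - b)/2 = 7/2) taxes each move by t: {a | b} cooled by t is {a - t | b + t}.
Cooling amount: t = 3/2
Cooled Left option: 13 - 3/2 = 23/2
Cooled Right option: 6 + 3/2 = 15/2
Cooled game: {23/2 | 15/2}
Left option = 23/2

23/2


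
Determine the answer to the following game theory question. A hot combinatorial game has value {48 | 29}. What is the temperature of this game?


The game is {48 | 29}, a switch {a | b} with numbers a > b.
Cooling {a | b} by t gives {a - t | b + t}, which stops being hot when a - t = b + t, i.e. at t = (a - b)/2. So the temperature of a switch is (a - b)/2.
Temperature = (Left option - Right option) / 2
= (48 - (29)) / 2
= 19 / 2
= 19/2

19/2


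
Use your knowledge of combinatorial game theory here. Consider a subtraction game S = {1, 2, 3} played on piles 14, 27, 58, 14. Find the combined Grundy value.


Subtraction set: {1, 2, 3}
For this subtraction set, G(n) = n mod 4 (period = max + 1 = 4).
Pile 1 (size 14): G(14) = 14 mod 4 = 2
Pile 2 (size 27): G(27) = 27 mod 4 = 3
Pile 3 (size 58): G(58) = 58 mod 4 = 2
Pile 4 (size 14): G(14) = 14 mod 4 = 2
Total Grundy value = XOR of all: 2 XOR 3 XOR 2 XOR 2 = 1

1


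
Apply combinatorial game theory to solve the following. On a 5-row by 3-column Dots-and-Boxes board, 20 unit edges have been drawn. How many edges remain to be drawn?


Grid: 5 x 3 boxes, i.e. 6 rows and 4 columns of dots.
Horizontal edges: (rows + 1) * cols = 6 * 3 = 18
Vertical edges: rows * (cols + 1) = 5 * 4 = 20
Total edges: 18 + 20 = 38
Edges drawn: 20
Remaining: 38 - 20 = 18

18


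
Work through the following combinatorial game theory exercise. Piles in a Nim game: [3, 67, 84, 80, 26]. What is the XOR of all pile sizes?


We need the XOR (exclusive or) of all pile sizes.
After XOR-ing pile 1 (size 3): 0 XOR 3 = 3
After XOR-ing pile 2 (size 67): 3 XOR 67 = 64
After XOR-ing pile 3 (size 84): 64 XOR 84 = 20
After XOR-ing pile 4 (size 80): 20 XOR 80 = 68
After XOR-ing pile 5 (size 26): 68 XOR 26 = 94
The Nim-value of this position is 94.

94


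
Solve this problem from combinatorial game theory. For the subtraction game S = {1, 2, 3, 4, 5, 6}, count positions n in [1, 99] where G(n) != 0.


Subtraction set S = {1, 2, 3, 4, 5, 6}, so G(n) = n mod 7.
G(n) = 0 when n is a multiple of 7.
Multiples of 7 in [1, 99]: 14
N-positions (nonzero Grundy) = 99 - 14 = 85

85


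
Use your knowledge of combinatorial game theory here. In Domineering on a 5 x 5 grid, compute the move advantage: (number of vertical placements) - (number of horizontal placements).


Board is 5 x 5 (rows x cols).
Left (vertical) placements: (rows-1) * cols = 4 * 5 = 20
Right (horizontal) placements: rows * (cols-1) = 5 * 4 = 20
Advantage = Left - Right = 20 - 20 = 0

0


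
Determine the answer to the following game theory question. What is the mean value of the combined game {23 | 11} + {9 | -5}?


G1 = {23 | 11}, G2 = {9 | -5}
Each is a switch {a | b} with numbers a > b; its mean value is (a + b)/2, and mean value is additive over game sums: m(G1 + G2) = m(G1) + m(G2).
Mean of G1 = (23 + (11))/2 = 34/2 = 17
Mean of G2 = (9 + (-5))/2 = 4/2 = 2
Mean of G1 + G2 = 17 + 2 = 19

19


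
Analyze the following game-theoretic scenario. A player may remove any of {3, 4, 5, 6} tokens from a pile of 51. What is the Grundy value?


The subtraction set is S = {3, 4, 5, 6}.
G(k) = mex{ G(k - s) : s in S, s <= k }. We compute iteratively: G(0) = 0.
G(1) = mex({}) = 0
G(2) = mex({}) = 0
G(3) = mex({0}) = 1
G(4) = mex({0}) = 1
G(5) = mex({0}) = 1
G(6) = mex({0, 1}) = 2
G(7) = mex({0, 1}) = 2
G(8) = mex({0, 1}) = 2
G(9) = mex({1, 2}) = 0
G(10) = mex({1, 2}) = 0
G(11) = mex({1, 2}) = 0
G(12) = mex({0, 2}) = 1
G(13) = mex({0, 2}) = 1
G(14) = mex({0, 2}) = 1
Observe that G(9)..G(14) = 0, 0, 0, 1, 1, 1 repeats G(0)..G(5) = 0, 0, 0, 1, 1, 1.
For k >= max(S) = 6, G(k) is determined by the previous 6 values G(k-6)..G(k-1); a window of 6 consecutive values has recurred shifted by 9, so by induction G(k + 9) = G(k) for all k >= 0: the sequence is periodic from the start with period 9.
One period: G(0..8) = 0, 0, 0, 1, 1, 1, 2, 2, 2.
51 mod 9 = 6, so G(51) = G(6) = 2.

2


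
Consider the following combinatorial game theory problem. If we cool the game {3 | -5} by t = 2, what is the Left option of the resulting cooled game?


Original game: {3 | -5} (a switch {a | b} with a > b).
Cooling by t (for t below the temperature (a - b)/2 = 4) taxes each move by t: {a | b} cooled by t is {a - t | b + t}.
Cooling amount: t = 2
Cooled Left option: 3 - 2 = 1
Cooled Right option: -5 + 2 = -3
Cooled game: {1 | -3}
Left option = 1

1


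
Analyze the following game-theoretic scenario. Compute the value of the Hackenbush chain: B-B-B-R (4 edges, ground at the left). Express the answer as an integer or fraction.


Edges (from ground): B-B-B-R
By Berlekamp's sign-expansion rule, a Blue-Red Hackenbush stalk has the value of the surreal number whose sign sequence is the edge sequence with B -> + and R -> -.
Sign sequence: +++-
Trace the sign expansion in the surreal number tree, starting from 0:
Edge 1: B (sign +) -> bounds (0, +inf), value = 1
Edge 2: B (sign +) -> bounds (1, +inf), value = 2
Edge 3: B (sign +) -> bounds (2, +inf), value = 3
Edge 4: R (sign -) -> bounds (2, 3), value = 5/2
Game value = 5/2

5/2


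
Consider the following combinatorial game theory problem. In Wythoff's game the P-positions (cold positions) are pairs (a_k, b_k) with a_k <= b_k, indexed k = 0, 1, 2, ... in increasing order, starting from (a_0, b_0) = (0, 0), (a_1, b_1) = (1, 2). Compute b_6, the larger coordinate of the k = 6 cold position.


By Wythoff's theorem, a_k = floor(k * phi) and b_k = floor(k * phi^2) = a_k + k, where phi = (1 + sqrt(5))/2 is the golden ratio.
phi = (1 + sqrt(5))/2 = 1.618034
phi^2 = phi + 1 = 2.618034
k = 6
k * phi^2 = 6 * 2.618034 = 15.708204
b_6 = floor(k * phi^2) = 15 (check: a_6 + k = 9 + 6 = 15)

15


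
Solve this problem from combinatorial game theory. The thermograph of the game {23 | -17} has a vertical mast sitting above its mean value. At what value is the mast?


Game = {23 | -17}, a switch {a | b} with numbers a > b.
Its thermograph has left wall a - t and right wall b + t, which meet at t = (a - b)/2, where both equal (a + b)/2. So the mast (mean value) is at (a + b)/2.
Mean = (23 + (-17))/2 = 6/2 = 3

3


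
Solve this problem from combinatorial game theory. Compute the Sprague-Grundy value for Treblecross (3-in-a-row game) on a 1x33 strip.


Treblecross: place X on empty cells; 3-in-a-row wins.
Playing within two cells of an existing X lets the opponent win at once, so sensible play treats the cells i-2..i+2 around each X as dead. The player left with no safe cell loses, so this is a normal-play take-away game on strips of safe cells.
Placing X at cell i (0-indexed) of a strip of k safe cells leaves independent strips of sizes max(0, i-2) and max(0, k-i-3). Hence G(k) = mex{ G(max(0,i-2)) XOR G(max(0,k-i-3)) : 0 <= i < k }, with G(0) = 0.
G(1): splits (0,0):0^0=0 -> mex({0}) = 1
G(2): splits (0,0):0^0=0 -> mex({0}) = 1
G(3): splits (0,0):0^0=0 -> mex({0}) = 1
G(4): splits (0,1):0^1=1 (0,0):0^0=0 -> mex({0, 1}) = 2
G(5): splits (0,2):0^1=1 (0,1):0^1=1 (0,0):0^0=0 -> mex({0, 1}) = 2
G(6) = mex({1}) = 0
G(7) = mex({0, 1, 2}) = 3
G(8) = mex({0, 1, 2}) = 3
G(9) = mex({0, 2}) = 1
G(10) = mex({0, 2, 3}) = 1
G(11) = mex({0, 3}) = 1
G(12) = mex({1, 3}) = 0
G(13) = mex({0, 1, 2, 3}) = 4
G(14) = mex({0, 1, 2}) = 3
G(15) = mex({0, 1, 2}) = 3
G(16) = mex({0, 1, 2, 4}) = 3
G(17) = mex({0, 1, 3, 4}) = 2
G(18) = mex({0, 1, 3, 4}) = 2
G(19) = mex({0, 1, 3, 5}) = 2
G(20) = mex({0, 1, 2, 3, 5}) = 4
G(21) = mex({0, 1, 2, 3, 5}) = 4
G(22) = mex({1, 2, 6}) = 0
G(23) = mex({0, 1, 2, 3, 4, 6}) = 5
G(24) = mex({0, 1, 2, 3, 4}) = 5
G(25) = mex({0, 1, 3, 4, 7}) = 2
G(26) = mex({0, 1, 3, 4, 5, 7}) = 2
G(27) = mex({0, 1, 3, 5}) = 2
G(28) = mex({0, 1, 2, 5}) = 3
G(29) = mex({0, 1, 2, 4, 5, 6}) = 3
G(30) = mex({1, 2, 4, 6}) = 0
G(31) = mex({0, 1, 2, 3, 4, 6}) = 5
G(32) = mex({1, 2, 3, 4, 7}) = 0
G(33) = mex({0, 3, 7}) = 1
Therefore G(33) = 1.

1


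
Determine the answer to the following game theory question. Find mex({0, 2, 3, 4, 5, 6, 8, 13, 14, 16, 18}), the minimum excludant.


Set = {0, 2, 3, 4, 5, 6, 8, 13, 14, 16, 18}
0 is in the set.
1 is NOT in the set. This is the mex.
mex = 1

1


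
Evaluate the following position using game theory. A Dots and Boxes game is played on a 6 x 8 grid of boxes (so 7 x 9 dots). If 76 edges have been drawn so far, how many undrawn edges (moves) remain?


Grid: 6 x 8 boxes, i.e. 7 rows and 9 columns of dots.
Horizontal edges: (rows + 1) * cols = 7 * 8 = 56
Vertical edges: rows * (cols + 1) = 6 * 9 = 54
Total edges: 56 + 54 = 110
Edges drawn: 76
Remaining: 110 - 76 = 34

34


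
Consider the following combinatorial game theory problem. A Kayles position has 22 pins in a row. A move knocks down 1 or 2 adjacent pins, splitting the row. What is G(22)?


Kayles: a move removes 1 or 2 adjacent pins from a contiguous row.
Removing pins from a row of k leaves two independent rows (a, b) with a + b = k - 1 (one pin) or a + b = k - 2 (two pins); an end removal gives a = 0.
By Sprague-Grundy, G(k) = mex{ G(a) XOR G(b) } over all these splits. G(0) = 0.
G(1): splits (0,0):0^0=0 -> mex({0}) = 1
G(2): splits (0,1):0^1=1 (0,0):0^0=0 -> mex({0, 1}) = 2
G(3): splits (0,2):0^2=2 (1,1):1^1=0 (0,1):0^1=1 -> mex({0, 1, 2}) = 3
G(4): splits (0,3):0^3=3 (1,2):1^2=3 (0,2):0^2=2 (1,1):1^1=0 -> mex({0, 2, 3}) = 1
G(5): splits (0,4):0^1=1 (1,3):1^3=2 (2,2):2^2=0 (0,3):0^3=3 (1,2):1^2=3 -> mex({0, 1, 2, 3}) = 4
G(6) = mex({0, 1, 2, 4}) = 3
G(7) = mex({0, 1, 3, 4, 5}) = 2
G(8) = mex({0, 2, 3, 5, 6}) = 1
G(9) = mex({0, 1, 2, 3, 6, 7}) = 4
G(10) = mex({0, 1, 3, 4, 5, 7}) = 2
G(11) = mex({0, 1, 2, 3, 4, 5}) = 6
G(12) = mex({0, 1, 2, 3, 5, 6, 7}) = 4
G(13) = mex({0, 2, 3, 4, 6, 7}) = 1
G(14) = mex({0, 1, 4, 5, 6, 7}) = 2
G(15) = mex({0, 1, 2, 3, 4, 5, 6}) = 7
G(16) = mex({0, 2, 3, 5, 6, 7}) = 1
G(17) = mex({0, 1, 2, 3, 5, 6, 7}) = 4
G(18) = mex({0, 1, 2, 4, 5, 6}) = 3
G(19) = mex({0, 1, 3, 4, 5, 7}) = 2
G(20) = mex({0, 2, 3, 4, 5, 6, 7}) = 1
G(21) = mex({0, 1, 2, 3, 5, 6, 7}) = 4
G(22) = mex({0, 1, 2, 3, 4, 5, 7}) = 6
Therefore G(22) = 6.

6


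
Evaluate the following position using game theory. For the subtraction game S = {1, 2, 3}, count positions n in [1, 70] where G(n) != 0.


Subtraction set S = {1, 2, 3}, so G(n) = n mod 4.
G(n) = 0 when n is a multiple of 4.
Multiples of 4 in [1, 70]: 17
N-positions (nonzero Grundy) = 70 - 17 = 53

53


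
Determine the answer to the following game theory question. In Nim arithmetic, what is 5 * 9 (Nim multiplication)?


Nim multiplication is bilinear over XOR: (u XOR v) * w = (u*w) XOR (v*w).
So we split each operand into its bit components and XOR the pairwise Nim products.
5 = 1 + 4 (as XOR of powers of 2).
9 = 1 + 8 (as XOR of powers of 2).
Using the standard Nim-product table on single bits:
  2*2 = 3,   2*4 = 8,   2*8 = 12,
  4*4 = 6,   4*8 = 11,  8*8 = 13,
and  1*x = x (identity), k*l = l*k (commutative).
Pairwise Nim products:
  1 * 1 = 1
  1 * 8 = 8
  4 * 1 = 4
  4 * 8 = 11
XOR them: 1 XOR 8 XOR 4 XOR 11 = 6.
Result: 5 * 9 = 6 (in Nim).

6


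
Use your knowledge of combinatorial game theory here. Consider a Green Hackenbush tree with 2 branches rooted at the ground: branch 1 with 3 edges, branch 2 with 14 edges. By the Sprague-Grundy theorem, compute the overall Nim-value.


The tree has 2 branches from the ground vertex.
In Green Hackenbush, the Nim-value of a simple path of length k is k.
Branch 1: length 3, Nim-value = 3
Branch 2: length 14, Nim-value = 14
Total Nim-value = XOR of all branch values:
0 XOR 3 = 3
3 XOR 14 = 13
Nim-value of the tree = 13

13


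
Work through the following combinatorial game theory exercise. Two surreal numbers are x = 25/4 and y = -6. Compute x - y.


x = 25/4, y = -6
Converting to common denominator: 4
x = 25/4, y = -24/4
x - y = 25/4 - -6 = 49/4

49/4


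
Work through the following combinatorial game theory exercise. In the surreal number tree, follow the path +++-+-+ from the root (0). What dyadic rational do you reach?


Sign expansion: +++-+-+
Rule: track bounds (lo, hi), initially (-inf, +inf). On '+', the current value becomes lo and we move to the simplest number in (value, hi): value + 1 if hi = +inf, otherwise the midpoint (value + hi)/2. On '-', the current value becomes hi and we move to value - 1 if lo = -inf, otherwise the midpoint (lo + value)/2.
Start at 0.
Step 1: sign = +, move right. Bounds: (0, +inf). Value = 1
Step 2: sign = +, move right. Bounds: (1, +inf). Value = 2
Step 3: sign = +, move right. Bounds: (2, +inf). Value = 3
Step 4: sign = -, move left. Bounds: (2, 3). Value = 5/2
Step 5: sign = +, move right. Bounds: (5/2, 3). Value = 11/4
Step 6: sign = -, move left. Bounds: (5/2, 11/4). Value = 21/8
Step 7: sign = +, move right. Bounds: (21/8, 11/4). Value = 43/16
The surreal number with sign expansion +++-+-+ is 43/16.

43/16


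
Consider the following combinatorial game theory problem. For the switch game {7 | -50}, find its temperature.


The game is {7 | -50}, a switch {a | b} with numbers a > b.
Cooling {a | b} by t gives {a - t | b + t}, which stops being hot when a - t = b + t, i.e. at t = (a - b)/2. So the temperature of a switch is (a - b)/2.
Temperature = (Left option - Right option) / 2
= (7 - (-50)) / 2
= 57 / 2
= 57/2

57/2


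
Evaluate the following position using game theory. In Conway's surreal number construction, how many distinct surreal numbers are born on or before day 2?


Day 0: {|} = 0 is born. Count = 1.
Day n: the number of surreal numbers born by day n is 2^(n+1) - 1.
By day 0: 2^1 - 1 = 1
By day 1: 2^2 - 1 = 3
By day 2: 2^3 - 1 = 7
By day 2: 7 surreal numbers.

7


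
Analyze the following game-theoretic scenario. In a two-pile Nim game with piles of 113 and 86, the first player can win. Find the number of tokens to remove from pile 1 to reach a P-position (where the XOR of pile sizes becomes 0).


Piles: 113 and 86
Current XOR: 113 XOR 86 = 39 (non-zero, so this is an N-position).
To make the XOR zero, we need to find a move that balances the piles.
For pile 1 (size 113): target = 113 XOR 39 = 86
We reduce pile 1 from 113 to 86.
Tokens removed: 113 - 86 = 27
Verification: 86 XOR 86 = 0

27


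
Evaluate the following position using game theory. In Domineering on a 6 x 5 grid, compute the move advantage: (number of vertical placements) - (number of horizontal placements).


Board is 6 x 5 (rows x cols).
Left (vertical) placements: (rows-1) * cols = 5 * 5 = 25
Right (horizontal) placements: rows * (cols-1) = 6 * 4 = 24
Advantage = Left - Right = 25 - 24 = 1

1


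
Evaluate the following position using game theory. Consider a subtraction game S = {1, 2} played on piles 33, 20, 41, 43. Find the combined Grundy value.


Subtraction set: {1, 2}
For this subtraction set, G(n) = n mod 3 (period = max + 1 = 3).
Pile 1 (size 33): G(33) = 33 mod 3 = 0
Pile 2 (size 20): G(20) = 20 mod 3 = 2
Pile 3 (size 41): G(41) = 41 mod 3 = 2
Pile 4 (size 43): G(43) = 43 mod 3 = 1
Total Grundy value = XOR of all: 0 XOR 2 XOR 2 XOR 1 = 1

1


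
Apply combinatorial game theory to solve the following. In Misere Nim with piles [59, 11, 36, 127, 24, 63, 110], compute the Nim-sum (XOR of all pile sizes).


We need the XOR (exclusive or) of all pile sizes.
After XOR-ing pile 1 (size 59): 0 XOR 59 = 59
After XOR-ing pile 2 (size 11): 59 XOR 11 = 48
After XOR-ing pile 3 (size 36): 48 XOR 36 = 20
After XOR-ing pile 4 (size 127): 20 XOR 127 = 107
After XOR-ing pile 5 (size 24): 107 XOR 24 = 115
After XOR-ing pile 6 (size 63): 115 XOR 63 = 76
After XOR-ing pile 7 (size 110): 76 XOR 110 = 34
The Nim-value of this position is 34.

34


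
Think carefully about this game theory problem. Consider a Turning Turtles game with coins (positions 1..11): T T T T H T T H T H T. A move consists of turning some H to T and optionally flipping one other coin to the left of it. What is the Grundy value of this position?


Coins: T T T T H T T H T H T
Key fact: a single head at position k behaves exactly like a Nim heap of size k (turning it to T and optionally flipping a coin at j < k corresponds to moving the heap from k to j, or to 0), and heads combine as a disjunctive sum (two heads at the same place would cancel, matching j XOR j = 0). So the Nim-value is the XOR of the 1-indexed positions of the heads.
Face-up positions (1-indexed): [5, 8, 10]
XOR 0 with 5: 0 XOR 5 = 5
XOR 5 with 8: 5 XOR 8 = 13
XOR 13 with 10: 13 XOR 10 = 7
Nim-value = 7

7


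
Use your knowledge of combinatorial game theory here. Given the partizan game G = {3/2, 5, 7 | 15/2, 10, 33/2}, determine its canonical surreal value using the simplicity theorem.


Left options: {3/2, 5, 7}, max = 7
Right options: {15/2, 10, 33/2}, min = 15/2
All options are numbers and max(Left) < min(Right), so by the simplicity theorem the value is the simplest (earliest-born) number strictly between 7 and 15/2.
No integer lies strictly between 7 and 15/2, so the value is the dyadic rational m/2^k in the interval with the smallest k (then m odd); search k = 1, 2, ...:
Denominator 2: no odd multiple of 1/2 lies strictly between 7 and 15/2.
Denominator 4: 29/4 lies strictly between 7 and 15/2 -- found.
The simplest number in the interval is 29/4.
Game value = 29/4

29/4
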